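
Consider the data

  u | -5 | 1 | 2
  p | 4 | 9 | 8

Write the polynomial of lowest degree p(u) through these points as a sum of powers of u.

L_0(u) = (u - 1)(u - 2) / [42] = (1/42)u^2 - (1/14)u + 1/21
L_1(u) = (u + 5)(u - 2) / [-6] = -(1/6)u^2 - (1/2)u + 5/3
L_2(u) = (u + 5)(u - 1) / [7] = (1/7)u^2 + (4/7)u - 5/7
p(u) = 4·L_0 + 9·L_1 + 8·L_2
  4·L_0(u) = (2/21)u^2 - (2/7)u + 4/21
  9·L_1(u) = -(3/2)u^2 - (9/2)u + 15
  8·L_2(u) = (8/7)u^2 + (32/7)u - 40/7
Adding term by term: -(11/42)u^2 - (3/14)u + 199/21

p(u) = -(11/42)u^2 - (3/14)u + 199/21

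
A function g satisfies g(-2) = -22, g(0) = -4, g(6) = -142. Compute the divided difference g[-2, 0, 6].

-4

g[-2,0] = (-4 - (-22)) / (0 - (-2)) = 9
g[0,6] = (-142 - (-4)) / (6 - 0) = -23
g[-2,0,6] = (-23 - 9) / (6 - (-2)) = -4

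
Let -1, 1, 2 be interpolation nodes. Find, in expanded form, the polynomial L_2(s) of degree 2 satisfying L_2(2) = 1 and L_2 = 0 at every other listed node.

L_2(s) = (1/3)s^2 - 1/3

L_2(s) = (s + 1)(s - 1) / [(3)·(1)]
       = (s^2 - 1) / (3)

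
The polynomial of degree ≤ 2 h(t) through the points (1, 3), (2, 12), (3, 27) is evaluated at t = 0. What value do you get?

Evaluate each Lagrange basis at t = 0:
L_0(0) = (-2)·(-3)/[(-1)·(-2)] = 3
L_1(0) = (-1)·(-3)/[(1)·(-1)] = -3
L_2(0) = (-1)·(-2)/[(2)·(1)] = 1
Sum: 3·(3) + 12·(-3) + 27·(1) = 0

0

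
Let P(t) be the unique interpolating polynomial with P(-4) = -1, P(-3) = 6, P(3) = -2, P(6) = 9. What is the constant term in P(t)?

45/7

L_0(t) = (t + 3)(t - 3)(t - 6) / [-70] = -(1/70)t^3 + (3/35)t^2 + (9/70)t - 27/35
L_1(t) = (t + 4)(t - 3)(t - 6) / [54] = (1/54)t^3 - (5/54)t^2 - (1/3)t + 4/3
L_2(t) = (t + 4)(t + 3)(t - 6) / [-126] = -(1/126)t^3 - (1/126)t^2 + (5/21)t + 4/7
L_3(t) = (t + 4)(t + 3)(t - 3) / [270] = (1/270)t^3 + (2/135)t^2 - (1/30)t - 2/15
P(t) = (-1)·L_0 + 6·L_1 + (-2)·L_2 + 9·L_3
Only the constant term is needed; take it from each L_i and combine:
(-1)·(-27/35) + 6·(4/3) + (-2)·(4/7) + 9·(-2/15) = 45/7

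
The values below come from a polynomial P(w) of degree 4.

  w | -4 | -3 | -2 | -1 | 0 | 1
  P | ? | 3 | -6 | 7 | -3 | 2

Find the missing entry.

162

The 5 known values determine P uniquely (degree ≤ 4).
L_0(-4) = (-2)·(-3)·(-4)·(-5)/[(-1)·(-2)·(-3)·(-4)] = 5
L_1(-4) = (-1)·(-3)·(-4)·(-5)/[(1)·(-1)·(-2)·(-3)] = -10
L_2(-4) = (-1)·(-2)·(-4)·(-5)/[(2)·(1)·(-1)·(-2)] = 10
L_3(-4) = (-1)·(-2)·(-3)·(-5)/[(3)·(2)·(1)·(-1)] = -5
L_4(-4) = (-1)·(-2)·(-3)·(-4)/[(4)·(3)·(2)·(1)] = 1
Sum: 3·(5) + (-6)·(-10) + 7·(10) + (-3)·(-5) + 2·(1) = 162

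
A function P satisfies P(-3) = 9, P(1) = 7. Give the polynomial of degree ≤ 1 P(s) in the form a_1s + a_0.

P(s) = -(1/2)s + 15/2

Build the Lagrange basis polynomials:
L_0(s) = (s - 1) / [-4] = -(1/4)s + 1/4
L_1(s) = (s + 3) / [4] = (1/4)s + 3/4
P(s) = 9·L_0 + 7·L_1
  9·L_0(s) = -(9/4)s + 9/4
  7·L_1(s) = (7/4)s + 21/4
Adding term by term: -(1/2)s + 15/2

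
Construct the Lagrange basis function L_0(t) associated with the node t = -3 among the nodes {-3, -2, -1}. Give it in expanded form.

L_0(t) = (t + 2)(t + 1) / [(-1)·(-2)]
       = (t^2 + 3t + 2) / (2)

L_0(t) = (1/2)t^2 + (3/2)t + 1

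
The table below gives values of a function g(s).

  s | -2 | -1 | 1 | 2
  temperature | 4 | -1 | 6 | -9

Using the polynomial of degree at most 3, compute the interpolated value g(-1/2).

Using Newton's divided-difference form:
g[-2,-1] = (-1 - 4) / (-1 - (-2)) = -5
g[-1,1] = (6 - (-1)) / (1 - (-1)) = 7/2
g[1,2] = (-9 - 6) / (2 - 1) = -15
g[-2,-1,1] = (7/2 - (-5)) / (1 - (-2)) = 17/6
g[-1,1,2] = (-15 - 7/2) / (2 - (-1)) = -37/6
g[-2,-1,1,2] = (-37/6 - 17/6) / (2 - (-2)) = -9/4
g(-1/2) = 4 + (-5)·(3/2) + (17/6)·(3/2)·(1/2) + (-9/4)·(3/2)·(1/2)·(-3/2) = 37/32

37/32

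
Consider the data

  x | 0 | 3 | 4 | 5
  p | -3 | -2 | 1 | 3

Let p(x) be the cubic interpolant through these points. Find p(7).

Evaluate each Lagrange basis at x = 7:
L_0(7) = (4)·(3)·(2)/[(-3)·(-4)·(-5)] = -2/5
L_1(7) = (7)·(3)·(2)/[(3)·(-1)·(-2)] = 7
L_2(7) = (7)·(4)·(2)/[(4)·(1)·(-1)] = -14
L_3(7) = (7)·(4)·(3)/[(5)·(2)·(1)] = 42/5
Sum: (-3)·(-2/5) + (-2)·(7) + 1·(-14) + 3·(42/5) = -8/5

-8/5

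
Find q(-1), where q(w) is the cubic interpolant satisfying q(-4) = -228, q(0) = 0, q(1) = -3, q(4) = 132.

L_0(-1) = (-1)·(-2)·(-5)/[(-4)·(-5)·(-8)] = 1/16
L_1(-1) = (3)·(-2)·(-5)/[(4)·(-1)·(-4)] = 15/8
L_2(-1) = (3)·(-1)·(-5)/[(5)·(1)·(-3)] = -1
L_3(-1) = (3)·(-1)·(-2)/[(8)·(4)·(3)] = 1/16
Sum: (-228)·(1/16) + 0 + (-3)·(-1) + 132·(1/16) = -3

-3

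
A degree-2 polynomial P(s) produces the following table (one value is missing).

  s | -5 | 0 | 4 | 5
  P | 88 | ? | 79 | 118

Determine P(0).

The 3 known values determine P uniquely (degree ≤ 2).
L_0(0) = (-4)·(-5)/[(-9)·(-10)] = 2/9
L_1(0) = (5)·(-5)/[(9)·(-1)] = 25/9
L_2(0) = (5)·(-4)/[(10)·(1)] = -2
Sum: 88·(2/9) + 79·(25/9) + 118·(-2) = 3

3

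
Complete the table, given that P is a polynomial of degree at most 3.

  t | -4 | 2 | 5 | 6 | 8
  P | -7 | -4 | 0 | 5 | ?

The 4 known values determine P uniquely (degree ≤ 3).
L_0(8) = (6)·(3)·(2)/[(-6)·(-9)·(-10)] = -1/15
L_1(8) = (12)·(3)·(2)/[(6)·(-3)·(-4)] = 1
L_2(8) = (12)·(6)·(2)/[(9)·(3)·(-1)] = -16/3
L_3(8) = (12)·(6)·(3)/[(10)·(4)·(1)] = 27/5
Sum: (-7)·(-1/15) + (-4)·(1) + 0 + 5·(27/5) = 352/15

352/15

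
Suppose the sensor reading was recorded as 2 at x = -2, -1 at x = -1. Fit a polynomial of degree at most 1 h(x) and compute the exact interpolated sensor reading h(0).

Evaluate each Lagrange basis at x = 0:
L_0(0) = (1)/[(-1)] = -1
L_1(0) = (2)/[(1)] = 2
Sum: 2·(-1) + (-1)·(2) = -4

-4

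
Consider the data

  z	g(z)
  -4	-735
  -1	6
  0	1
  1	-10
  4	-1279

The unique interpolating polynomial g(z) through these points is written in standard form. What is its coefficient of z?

-4

Build the Lagrange basis polynomials:
L_0(z) = (z + 1)z(z - 1)(z - 4) / [480] = (1/480)z^4 - (1/120)z^3 - (1/480)z^2 + (1/120)z
L_1(z) = (z + 4)z(z - 1)(z - 4) / [-30] = -(1/30)z^4 + (1/30)z^3 + (8/15)z^2 - (8/15)z
L_2(z) = (z + 4)(z + 1)(z - 1)(z - 4) / [16] = (1/16)z^4 - (17/16)z^2 + 1
L_3(z) = (z + 4)(z + 1)z(z - 4) / [-30] = -(1/30)z^4 - (1/30)z^3 + (8/15)z^2 + (8/15)z
L_4(z) = (z + 4)(z + 1)z(z - 1) / [480] = (1/480)z^4 + (1/120)z^3 - (1/480)z^2 - (1/120)z
g(z) = (-735)·L_0 + 6·L_1 + 1·L_2 + (-10)·L_3 + (-1279)·L_4
Only the coefficient of z is needed; take it from each L_i and combine:
(-735)·(1/120) + 6·(-8/15) + 1·(0) + (-10)·(8/15) + (-1279)·(-1/120) = -4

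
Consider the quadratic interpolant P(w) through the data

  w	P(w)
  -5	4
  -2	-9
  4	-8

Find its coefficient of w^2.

1/2

L_0(w) = (w + 2)(w - 4) / [27] = (1/27)w^2 - (2/27)w - 8/27
L_1(w) = (w + 5)(w - 4) / [-18] = -(1/18)w^2 - (1/18)w + 10/9
L_2(w) = (w + 5)(w + 2) / [54] = (1/54)w^2 + (7/54)w + 5/27
P(w) = 4·L_0 + (-9)·L_1 + (-8)·L_2
Only the coefficient of w^2 is needed; take it from each L_i and combine:
4·(1/27) + (-9)·(-1/18) + (-8)·(1/54) = 1/2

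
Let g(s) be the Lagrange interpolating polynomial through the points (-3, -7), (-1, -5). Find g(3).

-1

L_0(3) = (4)/[(-2)] = -2
L_1(3) = (6)/[(2)] = 3
Sum: (-7)·(-2) + (-5)·(3) = -1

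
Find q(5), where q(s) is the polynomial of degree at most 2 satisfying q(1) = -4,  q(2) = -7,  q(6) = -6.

Evaluate each Lagrange basis at s = 5:
L_0(5) = (3)·(-1)/[(-1)·(-5)] = -3/5
L_1(5) = (4)·(-1)/[(1)·(-4)] = 1
L_2(5) = (4)·(3)/[(5)·(4)] = 3/5
Sum: (-4)·(-3/5) + (-7)·(1) + (-6)·(3/5) = -41/5

-41/5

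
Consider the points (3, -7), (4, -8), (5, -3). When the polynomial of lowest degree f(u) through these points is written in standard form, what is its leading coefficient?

3

The leading coefficient equals the top divided difference f[3,4,5].
f[3,4] = (-8 - (-7)) / (4 - 3) = -1
f[4,5] = (-3 - (-8)) / (5 - 4) = 5
f[3,4,5] = (5 - (-1)) / (5 - 3) = 3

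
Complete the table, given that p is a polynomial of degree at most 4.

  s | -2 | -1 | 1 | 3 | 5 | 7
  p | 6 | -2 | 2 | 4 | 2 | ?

1086/35

The 5 known values determine p uniquely (degree ≤ 4).
L_0(7) = (8)·(6)·(4)·(2)/[(-1)·(-3)·(-5)·(-7)] = 128/35
L_1(7) = (9)·(6)·(4)·(2)/[(1)·(-2)·(-4)·(-6)] = -9
L_2(7) = (9)·(8)·(4)·(2)/[(3)·(2)·(-2)·(-4)] = 12
L_3(7) = (9)·(8)·(6)·(2)/[(5)·(4)·(2)·(-2)] = -54/5
L_4(7) = (9)·(8)·(6)·(4)/[(7)·(6)·(4)·(2)] = 36/7
Sum: 6·(128/35) + (-2)·(-9) + 2·(12) + 4·(-54/5) + 2·(36/7) = 1086/35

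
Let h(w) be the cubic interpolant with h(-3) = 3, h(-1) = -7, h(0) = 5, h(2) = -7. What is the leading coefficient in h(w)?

-7/3

L_0(w) = (w + 1)w(w - 2) / [-30] = -(1/30)w^3 + (1/30)w^2 + (1/15)w
L_1(w) = (w + 3)w(w - 2) / [6] = (1/6)w^3 + (1/6)w^2 - w
L_2(w) = (w + 3)(w + 1)(w - 2) / [-6] = -(1/6)w^3 - (1/3)w^2 + (5/6)w + 1
L_3(w) = (w + 3)(w + 1)w / [30] = (1/30)w^3 + (2/15)w^2 + (1/10)w
h(w) = 3·L_0 + (-7)·L_1 + 5·L_2 + (-7)·L_3
Only the coefficient of w^3 is needed; take it from each L_i and combine:
3·(-1/30) + (-7)·(1/6) + 5·(-1/6) + (-7)·(1/30) = -7/3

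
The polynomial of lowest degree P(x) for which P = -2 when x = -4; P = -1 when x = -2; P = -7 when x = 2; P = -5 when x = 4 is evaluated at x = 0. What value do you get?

Using Newton's divided-difference form:
P[-4,-2] = (-1 - (-2)) / (-2 - (-4)) = 1/2
P[-2,2] = (-7 - (-1)) / (2 - (-2)) = -3/2
P[2,4] = (-5 - (-7)) / (4 - 2) = 1
P[-4,-2,2] = (-3/2 - 1/2) / (2 - (-4)) = -1/3
P[-2,2,4] = (1 - (-3/2)) / (4 - (-2)) = 5/12
P[-4,-2,2,4] = (5/12 - (-1/3)) / (4 - (-4)) = 3/32
P(0) = -2 + (1/2)·(4) + (-1/3)·(4)·(2) + (3/32)·(4)·(2)·(-2) = -25/6

-25/6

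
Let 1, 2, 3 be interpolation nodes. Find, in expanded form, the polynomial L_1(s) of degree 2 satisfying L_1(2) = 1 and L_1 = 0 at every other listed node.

L_1(s) = -s^2 + 4s - 3

L_1(s) = (s - 1)(s - 3) / [(1)·(-1)]
       = (s^2 - 4s + 3) / (-1)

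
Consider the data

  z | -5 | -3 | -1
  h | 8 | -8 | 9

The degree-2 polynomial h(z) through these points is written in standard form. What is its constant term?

Build the Lagrange basis polynomials:
L_0(z) = (z + 3)(z + 1) / [8] = (1/8)z^2 + (1/2)z + 3/8
L_1(z) = (z + 5)(z + 1) / [-4] = -(1/4)z^2 - (3/2)z - 5/4
L_2(z) = (z + 5)(z + 3) / [8] = (1/8)z^2 + z + 15/8
h(z) = 8·L_0 + (-8)·L_1 + 9·L_2
Only the constant term is needed; take it from each L_i and combine:
8·(3/8) + (-8)·(-5/4) + 9·(15/8) = 239/8

239/8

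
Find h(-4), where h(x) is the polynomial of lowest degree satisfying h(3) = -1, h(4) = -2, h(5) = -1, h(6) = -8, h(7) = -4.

Using Newton's divided-difference form:
h[3,4] = (-2 - (-1)) / (4 - 3) = -1
h[4,5] = (-1 - (-2)) / (5 - 4) = 1
h[5,6] = (-8 - (-1)) / (6 - 5) = -7
h[6,7] = (-4 - (-8)) / (7 - 6) = 4
h[3,4,5] = (1 - (-1)) / (5 - 3) = 1
h[4,5,6] = (-7 - 1) / (6 - 4) = -4
h[5,6,7] = (4 - (-7)) / (7 - 5) = 11/2
h[3,4,5,6] = (-4 - 1) / (6 - 3) = -5/3
h[4,5,6,7] = (11/2 - (-4)) / (7 - 4) = 19/6
h[3,4,5,6,7] = (19/6 - (-5/3)) / (7 - 3) = 29/24
h(-4) = -1 + (-1)·(-7) + 1·(-7)·(-8) + (-5/3)·(-7)·(-8)·(-9) + (29/24)·(-7)·(-8)·(-9)·(-10) = 6992

6992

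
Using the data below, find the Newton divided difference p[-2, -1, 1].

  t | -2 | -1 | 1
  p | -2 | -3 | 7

p[-2,-1] = (-3 - (-2)) / (-1 - (-2)) = -1
p[-1,1] = (7 - (-3)) / (1 - (-1)) = 5
p[-2,-1,1] = (5 - (-1)) / (1 - (-2)) = 2

2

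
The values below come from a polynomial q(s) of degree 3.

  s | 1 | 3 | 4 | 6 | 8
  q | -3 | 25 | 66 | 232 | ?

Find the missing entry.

The 4 known values determine q uniquely (degree ≤ 3).
Evaluate each Lagrange basis at s = 8:
L_0(8) = (5)·(4)·(2)/[(-2)·(-3)·(-5)] = -4/3
L_1(8) = (7)·(4)·(2)/[(2)·(-1)·(-3)] = 28/3
L_2(8) = (7)·(5)·(2)/[(3)·(1)·(-2)] = -35/3
L_3(8) = (7)·(5)·(4)/[(5)·(3)·(2)] = 14/3
Sum: (-3)·(-4/3) + 25·(28/3) + 66·(-35/3) + 232·(14/3) = 550

550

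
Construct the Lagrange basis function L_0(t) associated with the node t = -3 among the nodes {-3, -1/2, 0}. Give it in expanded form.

L_0(t) = (t + 1/2)t / [(-5/2)·(-3)]
       = (t^2 + (1/2)t) / (15/2)

L_0(t) = (2/15)t^2 + (1/15)t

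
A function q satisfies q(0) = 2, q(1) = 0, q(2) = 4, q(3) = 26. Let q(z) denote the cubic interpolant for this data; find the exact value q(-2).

Evaluate each Lagrange basis at z = -2:
L_0(-2) = (-3)·(-4)·(-5)/[(-1)·(-2)·(-3)] = 10
L_1(-2) = (-2)·(-4)·(-5)/[(1)·(-1)·(-2)] = -20
L_2(-2) = (-2)·(-3)·(-5)/[(2)·(1)·(-1)] = 15
L_3(-2) = (-2)·(-3)·(-4)/[(3)·(2)·(1)] = -4
Sum: 2·(10) + 0 + 4·(15) + 26·(-4) = -24

-24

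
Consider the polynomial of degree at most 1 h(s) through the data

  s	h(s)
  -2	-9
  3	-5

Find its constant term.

Build the Lagrange basis polynomials:
L_0(s) = (s - 3) / [-5] = -(1/5)s + 3/5
L_1(s) = (s + 2) / [5] = (1/5)s + 2/5
h(s) = (-9)·L_0 + (-5)·L_1
Only the constant term is needed; take it from each L_i and combine:
(-9)·(3/5) + (-5)·(2/5) = -37/5

-37/5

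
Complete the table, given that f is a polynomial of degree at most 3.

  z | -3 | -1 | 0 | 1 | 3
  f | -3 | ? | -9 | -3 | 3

-13

The 4 known values determine f uniquely (degree ≤ 3).
Evaluate each Lagrange basis at z = -1:
L_0(-1) = (-1)·(-2)·(-4)/[(-3)·(-4)·(-6)] = 1/9
L_1(-1) = (2)·(-2)·(-4)/[(3)·(-1)·(-3)] = 16/9
L_2(-1) = (2)·(-1)·(-4)/[(4)·(1)·(-2)] = -1
L_3(-1) = (2)·(-1)·(-2)/[(6)·(3)·(2)] = 1/9
Sum: (-3)·(1/9) + (-9)·(16/9) + (-3)·(-1) + 3·(1/9) = -13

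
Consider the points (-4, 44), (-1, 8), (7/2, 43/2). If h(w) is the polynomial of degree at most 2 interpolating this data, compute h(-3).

Using Newton's divided-difference form:
h[-4,-1] = (8 - 44) / (-1 - (-4)) = -12
h[-1,7/2] = (43/2 - 8) / (7/2 - (-1)) = 3
h[-4,-1,7/2] = (3 - (-12)) / (7/2 - (-4)) = 2
h(-3) = 44 + (-12)·(1) + 2·(1)·(-2) = 28

28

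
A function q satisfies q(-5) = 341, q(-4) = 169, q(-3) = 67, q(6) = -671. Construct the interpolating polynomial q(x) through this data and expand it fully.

Build the Lagrange basis polynomials:
L_0(x) = (x + 4)(x + 3)(x - 6) / [-22] = -(1/22)x^3 - (1/22)x^2 + (15/11)x + 36/11
L_1(x) = (x + 5)(x + 3)(x - 6) / [10] = (1/10)x^3 + (1/5)x^2 - (33/10)x - 9
L_2(x) = (x + 5)(x + 4)(x - 6) / [-18] = -(1/18)x^3 - (1/6)x^2 + (17/9)x + 20/3
L_3(x) = (x + 5)(x + 4)(x + 3) / [990] = (1/990)x^3 + (2/165)x^2 + (47/990)x + 2/33
q(x) = 341·L_0 + 169·L_1 + 67·L_2 + (-671)·L_3
  341·L_0(x) = -(31/2)x^3 - (31/2)x^2 + 465x + 1116
  169·L_1(x) = (169/10)x^3 + (169/5)x^2 - (5577/10)x - 1521
  67·L_2(x) = -(67/18)x^3 - (67/6)x^2 + (1139/9)x + 1340/3
  (-671)·L_3(x) = -(61/90)x^3 - (122/15)x^2 - (2867/90)x - 122/3
Adding term by term: -3x^3 - x^2 + 2x + 1

q(x) = -3x^3 - x^2 + 2x + 1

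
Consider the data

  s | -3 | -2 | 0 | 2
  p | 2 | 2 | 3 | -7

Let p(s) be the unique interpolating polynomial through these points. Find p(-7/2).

939/320

L_0(-7/2) = (-3/2)·(-7/2)·(-11/2)/[(-1)·(-3)·(-5)] = 77/40
L_1(-7/2) = (-1/2)·(-7/2)·(-11/2)/[(1)·(-2)·(-4)] = -77/64
L_2(-7/2) = (-1/2)·(-3/2)·(-11/2)/[(3)·(2)·(-2)] = 11/32
L_3(-7/2) = (-1/2)·(-3/2)·(-7/2)/[(5)·(4)·(2)] = -21/320
Sum: 2·(77/40) + 2·(-77/64) + 3·(11/32) + (-7)·(-21/320) = 939/320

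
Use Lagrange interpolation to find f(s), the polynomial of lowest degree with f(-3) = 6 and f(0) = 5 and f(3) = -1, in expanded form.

f(s) = -(5/18)s^2 - (7/6)s + 5

Build the Lagrange basis polynomials:
L_0(s) = s(s - 3) / [18] = (1/18)s^2 - (1/6)s
L_1(s) = (s + 3)(s - 3) / [-9] = -(1/9)s^2 + 1
L_2(s) = (s + 3)s / [18] = (1/18)s^2 + (1/6)s
f(s) = 6·L_0 + 5·L_1 + (-1)·L_2
  6·L_0(s) = (1/3)s^2 - s
  5·L_1(s) = -(5/9)s^2 + 5
  (-1)·L_2(s) = -(1/18)s^2 - (1/6)s
Adding term by term: -(5/18)s^2 - (7/6)s + 5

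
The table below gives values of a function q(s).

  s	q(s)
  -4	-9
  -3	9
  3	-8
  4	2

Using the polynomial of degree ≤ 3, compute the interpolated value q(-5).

Evaluate each Lagrange basis at s = -5:
L_0(-5) = (-2)·(-8)·(-9)/[(-1)·(-7)·(-8)] = 18/7
L_1(-5) = (-1)·(-8)·(-9)/[(1)·(-6)·(-7)] = -12/7
L_2(-5) = (-1)·(-2)·(-9)/[(7)·(6)·(-1)] = 3/7
L_3(-5) = (-1)·(-2)·(-8)/[(8)·(7)·(1)] = -2/7
Sum: (-9)·(18/7) + 9·(-12/7) + (-8)·(3/7) + 2·(-2/7) = -298/7

-298/7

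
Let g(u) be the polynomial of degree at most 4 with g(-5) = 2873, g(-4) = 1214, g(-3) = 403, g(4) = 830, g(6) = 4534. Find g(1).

Evaluate each Lagrange basis at u = 1:
L_0(1) = (5)·(4)·(-3)·(-5)/[(-1)·(-2)·(-9)·(-11)] = 50/33
L_1(1) = (6)·(4)·(-3)·(-5)/[(1)·(-1)·(-8)·(-10)] = -9/2
L_2(1) = (6)·(5)·(-3)·(-5)/[(2)·(1)·(-7)·(-9)] = 25/7
L_3(1) = (6)·(5)·(4)·(-5)/[(9)·(8)·(7)·(-2)] = 25/42
L_4(1) = (6)·(5)·(4)·(-3)/[(11)·(10)·(9)·(2)] = -2/11
Sum: 2873·(50/33) + 1214·(-9/2) + 403·(25/7) + 830·(25/42) + 4534·(-2/11) = -1

-1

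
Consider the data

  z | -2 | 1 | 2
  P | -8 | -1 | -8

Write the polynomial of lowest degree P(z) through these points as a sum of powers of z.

P(z) = -(7/3)z^2 + 4/3

Newton's divided differences:
P[-2,1] = (-1 - (-8)) / (1 - (-2)) = 7/3
P[1,2] = (-8 - (-1)) / (2 - 1) = -7
P[-2,1,2] = (-7 - 7/3) / (2 - (-2)) = -7/3
P(z) = -8 + (7/3)·(z + 2) + (-7/3)·(z + 2)(z - 1)
Expanding: P(z) = -(7/3)z^2 + 4/3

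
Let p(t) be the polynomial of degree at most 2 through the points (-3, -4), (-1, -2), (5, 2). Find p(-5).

Using Newton's divided-difference form:
p[-3,-1] = (-2 - (-4)) / (-1 - (-3)) = 1
p[-1,5] = (2 - (-2)) / (5 - (-1)) = 2/3
p[-3,-1,5] = (2/3 - 1) / (5 - (-3)) = -1/24
p(-5) = -4 + 1·(-2) + (-1/24)·(-2)·(-4) = -19/3

-19/3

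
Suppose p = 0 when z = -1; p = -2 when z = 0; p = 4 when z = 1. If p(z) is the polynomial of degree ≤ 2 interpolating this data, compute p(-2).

10

L_0(-2) = (-2)·(-3)/[(-1)·(-2)] = 3
L_1(-2) = (-1)·(-3)/[(1)·(-1)] = -3
L_2(-2) = (-1)·(-2)/[(2)·(1)] = 1
Sum: 0 + (-2)·(-3) + 4·(1) = 10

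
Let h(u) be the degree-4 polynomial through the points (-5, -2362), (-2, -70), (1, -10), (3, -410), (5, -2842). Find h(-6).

-4910

L_0(-6) = (-4)·(-7)·(-9)·(-11)/[(-3)·(-6)·(-8)·(-10)] = 77/40
L_1(-6) = (-1)·(-7)·(-9)·(-11)/[(3)·(-3)·(-5)·(-7)] = -11/5
L_2(-6) = (-1)·(-4)·(-9)·(-11)/[(6)·(3)·(-2)·(-4)] = 11/4
L_3(-6) = (-1)·(-4)·(-7)·(-11)/[(8)·(5)·(2)·(-2)] = -77/40
L_4(-6) = (-1)·(-4)·(-7)·(-9)/[(10)·(7)·(4)·(2)] = 9/20
Sum: (-2362)·(77/40) + (-70)·(-11/5) + (-10)·(11/4) + (-410)·(-77/40) + (-2842)·(9/20) = -4910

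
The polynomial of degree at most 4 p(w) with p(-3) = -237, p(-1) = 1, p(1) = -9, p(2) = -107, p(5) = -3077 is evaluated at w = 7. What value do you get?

Using Newton's divided-difference form:
p[-3,-1] = (1 - (-237)) / (-1 - (-3)) = 119
p[-1,1] = (-9 - 1) / (1 - (-1)) = -5
p[1,2] = (-107 - (-9)) / (2 - 1) = -98
p[2,5] = (-3077 - (-107)) / (5 - 2) = -990
p[-3,-1,1] = (-5 - 119) / (1 - (-3)) = -31
p[-1,1,2] = (-98 - (-5)) / (2 - (-1)) = -31
p[1,2,5] = (-990 - (-98)) / (5 - 1) = -223
p[-3,-1,1,2] = (-31 - (-31)) / (2 - (-3)) = 0
p[-1,1,2,5] = (-223 - (-31)) / (5 - (-1)) = -32
p[-3,-1,1,2,5] = (-32 - 0) / (5 - (-3)) = -4
p(7) = -237 + 119·(10) + (-31)·(10)·(8) + 0·(10)·(8)·(6) + (-4)·(10)·(8)·(6)·(5) = -11127

-11127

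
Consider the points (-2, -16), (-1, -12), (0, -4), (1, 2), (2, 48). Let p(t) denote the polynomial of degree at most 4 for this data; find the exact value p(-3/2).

-67/4

Evaluate each Lagrange basis at t = -3/2:
L_0(-3/2) = (-1/2)·(-3/2)·(-5/2)·(-7/2)/[(-1)·(-2)·(-3)·(-4)] = 35/128
L_1(-3/2) = (1/2)·(-3/2)·(-5/2)·(-7/2)/[(1)·(-1)·(-2)·(-3)] = 35/32
L_2(-3/2) = (1/2)·(-1/2)·(-5/2)·(-7/2)/[(2)·(1)·(-1)·(-2)] = -35/64
L_3(-3/2) = (1/2)·(-1/2)·(-3/2)·(-7/2)/[(3)·(2)·(1)·(-1)] = 7/32
L_4(-3/2) = (1/2)·(-1/2)·(-3/2)·(-5/2)/[(4)·(3)·(2)·(1)] = -5/128
Sum: (-16)·(35/128) + (-12)·(35/32) + (-4)·(-35/64) + 2·(7/32) + 48·(-5/128) = -67/4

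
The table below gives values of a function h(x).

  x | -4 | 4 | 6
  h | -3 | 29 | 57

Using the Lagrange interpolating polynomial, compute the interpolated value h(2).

9

L_0(2) = (-2)·(-4)/[(-8)·(-10)] = 1/10
L_1(2) = (6)·(-4)/[(8)·(-2)] = 3/2
L_2(2) = (6)·(-2)/[(10)·(2)] = -3/5
Sum: (-3)·(1/10) + 29·(3/2) + 57·(-3/5) = 9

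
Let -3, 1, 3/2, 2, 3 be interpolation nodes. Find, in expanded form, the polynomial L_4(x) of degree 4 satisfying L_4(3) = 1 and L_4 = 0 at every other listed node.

L_4(x) = (x + 3)(x - 1)(x - 3/2)(x - 2) / [(6)·(2)·(3/2)·(1)]
       = (x^4 - (3/2)x^3 - 7x^2 + (33/2)x - 9) / (18)

L_4(x) = (1/18)x^4 - (1/12)x^3 - (7/18)x^2 + (11/12)x - 1/2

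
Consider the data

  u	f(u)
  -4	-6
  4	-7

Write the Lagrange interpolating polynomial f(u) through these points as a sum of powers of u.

f(u) = -(1/8)u - 13/2

Build the Lagrange basis polynomials:
L_0(u) = (u - 4) / [-8] = -(1/8)u + 1/2
L_1(u) = (u + 4) / [8] = (1/8)u + 1/2
f(u) = (-6)·L_0 + (-7)·L_1
  (-6)·L_0(u) = (3/4)u - 3
  (-7)·L_1(u) = -(7/8)u - 7/2
Adding term by term: -(1/8)u - 13/2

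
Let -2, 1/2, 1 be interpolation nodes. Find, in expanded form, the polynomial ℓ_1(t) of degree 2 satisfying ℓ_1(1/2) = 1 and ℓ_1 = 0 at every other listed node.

ℓ_1(t) = (t + 2)(t - 1) / [(5/2)·(-1/2)]
       = (t^2 + t - 2) / (-5/4)

ℓ_1(t) = -(4/5)t^2 - (4/5)t + 8/5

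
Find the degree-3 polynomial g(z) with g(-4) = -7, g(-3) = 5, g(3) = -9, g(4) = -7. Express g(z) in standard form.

Newton's divided differences:
g[-4,-3] = (5 - (-7)) / (-3 - (-4)) = 12
g[-3,3] = (-9 - 5) / (3 - (-3)) = -7/3
g[3,4] = (-7 - (-9)) / (4 - 3) = 2
g[-4,-3,3] = (-7/3 - 12) / (3 - (-4)) = -43/21
g[-3,3,4] = (2 - (-7/3)) / (4 - (-3)) = 13/21
g[-4,-3,3,4] = (13/21 - (-43/21)) / (4 - (-4)) = 1/3
g(z) = -7 + 12·(z + 4) + (-43/21)·(z + 4)(z + 3) + (1/3)·(z + 4)(z + 3)(z - 3)
Expanding: g(z) = (1/3)z^3 - (5/7)z^2 - (16/3)z + 31/7

g(z) = (1/3)z^3 - (5/7)z^2 - (16/3)z + 31/7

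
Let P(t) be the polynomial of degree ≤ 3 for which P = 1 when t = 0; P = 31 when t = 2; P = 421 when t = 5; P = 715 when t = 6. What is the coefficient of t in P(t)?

-1

L_0(t) = (t - 2)(t - 5)(t - 6) / [-60] = -(1/60)t^3 + (13/60)t^2 - (13/15)t + 1
L_1(t) = t(t - 5)(t - 6) / [24] = (1/24)t^3 - (11/24)t^2 + (5/4)t
L_2(t) = t(t - 2)(t - 6) / [-15] = -(1/15)t^3 + (8/15)t^2 - (4/5)t
L_3(t) = t(t - 2)(t - 5) / [24] = (1/24)t^3 - (7/24)t^2 + (5/12)t
P(t) = 1·L_0 + 31·L_1 + 421·L_2 + 715·L_3
Only the coefficient of t is needed; take it from each L_i and combine:
1·(-13/15) + 31·(5/4) + 421·(-4/5) + 715·(5/12) = -1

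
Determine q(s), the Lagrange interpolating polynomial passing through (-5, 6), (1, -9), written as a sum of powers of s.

q(s) = -(5/2)s - 13/2

Build the Lagrange basis polynomials:
L_0(s) = (s - 1) / [-6] = -(1/6)s + 1/6
L_1(s) = (s + 5) / [6] = (1/6)s + 5/6
q(s) = 6·L_0 + (-9)·L_1
  6·L_0(s) = -s + 1
  (-9)·L_1(s) = -(3/2)s - 15/2
Adding term by term: -(5/2)s - 13/2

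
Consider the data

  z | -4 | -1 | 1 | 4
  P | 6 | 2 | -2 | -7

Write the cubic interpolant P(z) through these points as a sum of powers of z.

P(z) = (1/40)z^3 - (1/30)z^2 - (81/40)z + 1/30

Build the Lagrange basis polynomials:
L_0(z) = (z + 1)(z - 1)(z - 4) / [-120] = -(1/120)z^3 + (1/30)z^2 + (1/120)z - 1/30
L_1(z) = (z + 4)(z - 1)(z - 4) / [30] = (1/30)z^3 - (1/30)z^2 - (8/15)z + 8/15
L_2(z) = (z + 4)(z + 1)(z - 4) / [-30] = -(1/30)z^3 - (1/30)z^2 + (8/15)z + 8/15
L_3(z) = (z + 4)(z + 1)(z - 1) / [120] = (1/120)z^3 + (1/30)z^2 - (1/120)z - 1/30
P(z) = 6·L_0 + 2·L_1 + (-2)·L_2 + (-7)·L_3
  6·L_0(z) = -(1/20)z^3 + (1/5)z^2 + (1/20)z - 1/5
  2·L_1(z) = (1/15)z^3 - (1/15)z^2 - (16/15)z + 16/15
  (-2)·L_2(z) = (1/15)z^3 + (1/15)z^2 - (16/15)z - 16/15
  (-7)·L_3(z) = -(7/120)z^3 - (7/30)z^2 + (7/120)z + 7/30
Adding term by term: (1/40)z^3 - (1/30)z^2 - (81/40)z + 1/30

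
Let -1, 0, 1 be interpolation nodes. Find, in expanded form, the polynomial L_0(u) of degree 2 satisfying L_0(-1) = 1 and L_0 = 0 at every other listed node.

L_0(u) = (1/2)u^2 - (1/2)u

L_0(u) = u(u - 1) / [(-1)·(-2)]
       = (u^2 - u) / (2)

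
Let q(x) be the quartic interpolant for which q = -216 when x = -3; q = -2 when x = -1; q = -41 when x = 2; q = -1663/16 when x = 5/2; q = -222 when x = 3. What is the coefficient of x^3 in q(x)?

L_0(x) = (x + 1)(x - 2)(x - 5/2)(x - 3) / [330] = (1/330)x^4 - (13/660)x^3 + (1/30)x^2 + (7/660)x - 1/22
L_1(x) = (x + 3)(x - 2)(x - 5/2)(x - 3) / [-84] = -(1/84)x^4 + (3/56)x^3 + (1/21)x^2 - (27/56)x + 15/28
L_2(x) = (x + 3)(x + 1)(x - 5/2)(x - 3) / [15/2] = (2/15)x^4 - (1/5)x^3 - (23/15)x^2 + (9/5)x + 3
L_3(x) = (x + 3)(x + 1)(x - 2)(x - 3) / [-77/16] = -(16/77)x^4 + (16/77)x^3 + (16/7)x^2 - (144/77)x - 288/77
L_4(x) = (x + 3)(x + 1)(x - 2)(x - 5/2) / [12] = (1/12)x^4 - (1/24)x^3 - (5/6)x^2 + (13/24)x + 5/4
q(x) = (-216)·L_0 + (-2)·L_1 + (-41)·L_2 + (-1663/16)·L_3 + (-222)·L_4
Only the coefficient of x^3 is needed; take it from each L_i and combine:
(-216)·(-13/660) + (-2)·(3/56) + (-41)·(-1/5) + (-1663/16)·(16/77) + (-222)·(-1/24) = 0

0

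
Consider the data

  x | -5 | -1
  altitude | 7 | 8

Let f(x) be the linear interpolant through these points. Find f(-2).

31/4

Evaluate each Lagrange basis at x = -2:
L_0(-2) = (-1)/[(-4)] = 1/4
L_1(-2) = (3)/[(4)] = 3/4
Sum: 7·(1/4) + 8·(3/4) = 31/4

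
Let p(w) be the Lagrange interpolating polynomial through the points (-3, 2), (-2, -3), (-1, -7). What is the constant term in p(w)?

-10

Build the Lagrange basis polynomials:
L_0(w) = (w + 2)(w + 1) / [2] = (1/2)w^2 + (3/2)w + 1
L_1(w) = (w + 3)(w + 1) / [-1] = -w^2 - 4w - 3
L_2(w) = (w + 3)(w + 2) / [2] = (1/2)w^2 + (5/2)w + 3
p(w) = 2·L_0 + (-3)·L_1 + (-7)·L_2
Only the constant term is needed; take it from each L_i and combine:
2·(1) + (-3)·(-3) + (-7)·(3) = -10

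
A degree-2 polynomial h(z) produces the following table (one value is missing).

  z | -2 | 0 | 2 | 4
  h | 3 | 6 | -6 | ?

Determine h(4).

The 3 known values determine h uniquely (degree ≤ 2).
Evaluate each Lagrange basis at z = 4:
L_0(4) = (4)·(2)/[(-2)·(-4)] = 1
L_1(4) = (6)·(2)/[(2)·(-2)] = -3
L_2(4) = (6)·(4)/[(4)·(2)] = 3
Sum: 3·(1) + 6·(-3) + (-6)·(3) = -33

-33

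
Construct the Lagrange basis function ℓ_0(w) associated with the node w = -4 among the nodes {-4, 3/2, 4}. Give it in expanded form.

ℓ_0(w) = (1/44)w^2 - (1/8)w + 3/22

ℓ_0(w) = (w - 3/2)(w - 4) / [(-11/2)·(-8)]
       = (w^2 - (11/2)w + 6) / (44)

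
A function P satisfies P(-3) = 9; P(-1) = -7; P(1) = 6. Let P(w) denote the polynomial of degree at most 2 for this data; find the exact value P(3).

L_0(3) = (4)·(2)/[(-2)·(-4)] = 1
L_1(3) = (6)·(2)/[(2)·(-2)] = -3
L_2(3) = (6)·(4)/[(4)·(2)] = 3
Sum: 9·(1) + (-7)·(-3) + 6·(3) = 48

48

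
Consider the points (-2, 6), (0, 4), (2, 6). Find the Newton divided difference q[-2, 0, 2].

1/2

q[-2,0] = (4 - 6) / (0 - (-2)) = -1
q[0,2] = (6 - 4) / (2 - 0) = 1
q[-2,0,2] = (1 - (-1)) / (2 - (-2)) = 1/2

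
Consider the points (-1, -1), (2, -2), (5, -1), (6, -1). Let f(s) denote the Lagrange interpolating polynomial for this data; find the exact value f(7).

-13/9

L_0(7) = (5)·(2)·(1)/[(-3)·(-6)·(-7)] = -5/63
L_1(7) = (8)·(2)·(1)/[(3)·(-3)·(-4)] = 4/9
L_2(7) = (8)·(5)·(1)/[(6)·(3)·(-1)] = -20/9
L_3(7) = (8)·(5)·(2)/[(7)·(4)·(1)] = 20/7
Sum: (-1)·(-5/63) + (-2)·(4/9) + (-1)·(-20/9) + (-1)·(20/7) = -13/9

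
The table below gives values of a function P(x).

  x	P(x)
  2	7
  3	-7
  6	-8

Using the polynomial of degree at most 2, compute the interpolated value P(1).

167/6

Evaluate each Lagrange basis at x = 1:
L_0(1) = (-2)·(-5)/[(-1)·(-4)] = 5/2
L_1(1) = (-1)·(-5)/[(1)·(-3)] = -5/3
L_2(1) = (-1)·(-2)/[(4)·(3)] = 1/6
Sum: 7·(5/2) + (-7)·(-5/3) + (-8)·(1/6) = 167/6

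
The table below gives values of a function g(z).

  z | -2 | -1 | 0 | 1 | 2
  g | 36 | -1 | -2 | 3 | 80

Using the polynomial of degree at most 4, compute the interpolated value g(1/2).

Evaluate each Lagrange basis at z = 1/2:
L_0(1/2) = (3/2)·(1/2)·(-1/2)·(-3/2)/[(-1)·(-2)·(-3)·(-4)] = 3/128
L_1(1/2) = (5/2)·(1/2)·(-1/2)·(-3/2)/[(1)·(-1)·(-2)·(-3)] = -5/32
L_2(1/2) = (5/2)·(3/2)·(-1/2)·(-3/2)/[(2)·(1)·(-1)·(-2)] = 45/64
L_3(1/2) = (5/2)·(3/2)·(1/2)·(-3/2)/[(3)·(2)·(1)·(-1)] = 15/32
L_4(1/2) = (5/2)·(3/2)·(1/2)·(-1/2)/[(4)·(3)·(2)·(1)] = -5/128
Sum: 36·(3/128) + (-1)·(-5/32) + (-2)·(45/64) + 3·(15/32) + 80·(-5/128) = -17/8

-17/8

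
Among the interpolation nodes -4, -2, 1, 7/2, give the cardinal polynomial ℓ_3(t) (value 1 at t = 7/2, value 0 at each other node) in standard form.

ℓ_3(t) = (t + 4)(t + 2)(t - 1) / [(15/2)·(11/2)·(5/2)]
       = (t^3 + 5t^2 + 2t - 8) / (825/8)

ℓ_3(t) = (8/825)t^3 + (8/165)t^2 + (16/825)t - 64/825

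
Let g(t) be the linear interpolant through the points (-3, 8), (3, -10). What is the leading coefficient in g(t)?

-3

The leading coefficient equals the top divided difference g[-3,3].
g[-3,3] = (-10 - 8) / (3 - (-3)) = -3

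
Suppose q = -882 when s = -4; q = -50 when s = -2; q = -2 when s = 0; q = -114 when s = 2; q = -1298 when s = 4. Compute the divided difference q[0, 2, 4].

-134

q[0,2] = (-114 - (-2)) / (2 - 0) = -56
q[2,4] = (-1298 - (-114)) / (4 - 2) = -592
q[0,2,4] = (-592 - (-56)) / (4 - 0) = -134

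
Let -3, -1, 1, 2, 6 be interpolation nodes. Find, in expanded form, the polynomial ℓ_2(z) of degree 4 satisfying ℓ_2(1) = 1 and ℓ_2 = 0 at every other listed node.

ℓ_2(z) = (1/40)z^4 - (1/10)z^3 - (17/40)z^2 + (3/5)z + 9/10

ℓ_2(z) = (z + 3)(z + 1)(z - 2)(z - 6) / [(4)·(2)·(-1)·(-5)]
       = (z^4 - 4z^3 - 17z^2 + 24z + 36) / (40)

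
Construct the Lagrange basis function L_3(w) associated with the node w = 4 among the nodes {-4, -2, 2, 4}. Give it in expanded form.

L_3(w) = (1/96)w^3 + (1/24)w^2 - (1/24)w - 1/6

L_3(w) = (w + 4)(w + 2)(w - 2) / [(8)·(6)·(2)]
       = (w^3 + 4w^2 - 4w - 16) / (96)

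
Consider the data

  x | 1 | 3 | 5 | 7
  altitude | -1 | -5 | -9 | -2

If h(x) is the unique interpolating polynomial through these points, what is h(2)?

Evaluate each Lagrange basis at x = 2:
L_0(2) = (-1)·(-3)·(-5)/[(-2)·(-4)·(-6)] = 5/16
L_1(2) = (1)·(-3)·(-5)/[(2)·(-2)·(-4)] = 15/16
L_2(2) = (1)·(-1)·(-5)/[(4)·(2)·(-2)] = -5/16
L_3(2) = (1)·(-1)·(-3)/[(6)·(4)·(2)] = 1/16
Sum: (-1)·(5/16) + (-5)·(15/16) + (-9)·(-5/16) + (-2)·(1/16) = -37/16

-37/16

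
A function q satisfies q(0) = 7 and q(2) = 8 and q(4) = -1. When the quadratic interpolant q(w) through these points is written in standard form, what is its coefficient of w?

3

L_0(w) = (w - 2)(w - 4) / [8] = (1/8)w^2 - (3/4)w + 1
L_1(w) = w(w - 4) / [-4] = -(1/4)w^2 + w
L_2(w) = w(w - 2) / [8] = (1/8)w^2 - (1/4)w
q(w) = 7·L_0 + 8·L_1 + (-1)·L_2
Only the coefficient of w is needed; take it from each L_i and combine:
7·(-3/4) + 8·(1) + (-1)·(-1/4) = 3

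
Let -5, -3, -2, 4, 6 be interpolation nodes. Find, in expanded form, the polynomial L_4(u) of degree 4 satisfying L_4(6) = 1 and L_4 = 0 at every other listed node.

L_4(u) = (1/1584)u^4 + (1/264)u^3 - (1/176)u^2 - (47/792)u - 5/66

L_4(u) = (u + 5)(u + 3)(u + 2)(u - 4) / [(11)·(9)·(8)·(2)]
       = (u^4 + 6u^3 - 9u^2 - 94u - 120) / (1584)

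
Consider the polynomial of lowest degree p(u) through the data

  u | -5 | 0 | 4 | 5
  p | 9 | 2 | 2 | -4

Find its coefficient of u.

L_0(u) = u(u - 4)(u - 5) / [-450] = -(1/450)u^3 + (1/50)u^2 - (2/45)u
L_1(u) = (u + 5)(u - 4)(u - 5) / [100] = (1/100)u^3 - (1/25)u^2 - (1/4)u + 1
L_2(u) = (u + 5)u(u - 5) / [-36] = -(1/36)u^3 + (25/36)u
L_3(u) = (u + 5)u(u - 4) / [50] = (1/50)u^3 + (1/50)u^2 - (2/5)u
p(u) = 9·L_0 + 2·L_1 + 2·L_2 + (-4)·L_3
Only the coefficient of u is needed; take it from each L_i and combine:
9·(-2/45) + 2·(-1/4) + 2·(25/36) + (-4)·(-2/5) = 94/45

94/45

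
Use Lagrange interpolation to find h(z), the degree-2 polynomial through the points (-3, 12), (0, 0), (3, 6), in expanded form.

L_0(z) = z(z - 3) / [18] = (1/18)z^2 - (1/6)z
L_1(z) = (z + 3)(z - 3) / [-9] = -(1/9)z^2 + 1
L_2(z) = (z + 3)z / [18] = (1/18)z^2 + (1/6)z
h(z) = 12·L_0 + 0·L_1 + 6·L_2
  12·L_0(z) = (2/3)z^2 - 2z
  0·L_1(z) = 0
  6·L_2(z) = (1/3)z^2 + z
Adding term by term: z^2 - z

h(z) = z^2 - z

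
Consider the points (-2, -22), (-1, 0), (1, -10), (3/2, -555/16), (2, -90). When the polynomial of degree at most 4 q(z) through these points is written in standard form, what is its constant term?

Build the Lagrange basis polynomials:
L_0(z) = (z + 1)(z - 1)(z - 3/2)(z - 2) / [42] = (1/42)z^4 - (1/12)z^3 + (1/21)z^2 + (1/12)z - 1/14
L_1(z) = (z + 2)(z - 1)(z - 3/2)(z - 2) / [-15] = -(1/15)z^4 + (1/6)z^3 + (1/6)z^2 - (2/3)z + 2/5
L_2(z) = (z + 2)(z + 1)(z - 3/2)(z - 2) / [3] = (1/3)z^4 - (1/6)z^3 - (11/6)z^2 + (2/3)z + 2
L_3(z) = (z + 2)(z + 1)(z - 1)(z - 2) / [-35/16] = -(16/35)z^4 + (16/7)z^2 - 64/35
L_4(z) = (z + 2)(z + 1)(z - 1)(z - 3/2) / [6] = (1/6)z^4 + (1/12)z^3 - (2/3)z^2 - (1/12)z + 1/2
q(z) = (-22)·L_0 + 0·L_1 + (-10)·L_2 + (-555/16)·L_3 + (-90)·L_4
Only the constant term is needed; take it from each L_i and combine:
(-22)·(-1/14) + 0·(2/5) + (-10)·(2) + (-555/16)·(-64/35) + (-90)·(1/2) = 0

0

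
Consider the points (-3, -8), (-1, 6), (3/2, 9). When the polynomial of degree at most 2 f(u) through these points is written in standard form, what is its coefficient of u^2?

-58/45

Build the Lagrange basis polynomials:
L_0(u) = (u + 1)(u - 3/2) / [9] = (1/9)u^2 - (1/18)u - 1/6
L_1(u) = (u + 3)(u - 3/2) / [-5] = -(1/5)u^2 - (3/10)u + 9/10
L_2(u) = (u + 3)(u + 1) / [45/4] = (4/45)u^2 + (16/45)u + 4/15
f(u) = (-8)·L_0 + 6·L_1 + 9·L_2
Only the coefficient of u^2 is needed; take it from each L_i and combine:
(-8)·(1/9) + 6·(-1/5) + 9·(4/45) = -58/45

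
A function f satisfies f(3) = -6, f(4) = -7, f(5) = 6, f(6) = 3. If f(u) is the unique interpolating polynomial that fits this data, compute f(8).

-171

Evaluate each Lagrange basis at u = 8:
L_0(8) = (4)·(3)·(2)/[(-1)·(-2)·(-3)] = -4
L_1(8) = (5)·(3)·(2)/[(1)·(-1)·(-2)] = 15
L_2(8) = (5)·(4)·(2)/[(2)·(1)·(-1)] = -20
L_3(8) = (5)·(4)·(3)/[(3)·(2)·(1)] = 10
Sum: (-6)·(-4) + (-7)·(15) + 6·(-20) + 3·(10) = -171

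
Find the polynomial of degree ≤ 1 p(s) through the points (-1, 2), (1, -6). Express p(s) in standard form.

Build the Lagrange basis polynomials:
L_0(s) = (s - 1) / [-2] = -(1/2)s + 1/2
L_1(s) = (s + 1) / [2] = (1/2)s + 1/2
p(s) = 2·L_0 + (-6)·L_1
  2·L_0(s) = -s + 1
  (-6)·L_1(s) = -3s - 3
Adding term by term: -4s - 2

p(s) = -4s - 2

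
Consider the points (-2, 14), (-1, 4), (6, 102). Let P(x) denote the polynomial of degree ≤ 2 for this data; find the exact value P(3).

Evaluate each Lagrange basis at x = 3:
L_0(3) = (4)·(-3)/[(-1)·(-8)] = -3/2
L_1(3) = (5)·(-3)/[(1)·(-7)] = 15/7
L_2(3) = (5)·(4)/[(8)·(7)] = 5/14
Sum: 14·(-3/2) + 4·(15/7) + 102·(5/14) = 24

24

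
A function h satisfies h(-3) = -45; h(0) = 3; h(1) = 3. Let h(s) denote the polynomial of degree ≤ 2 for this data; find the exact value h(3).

Evaluate each Lagrange basis at s = 3:
L_0(3) = (3)·(2)/[(-3)·(-4)] = 1/2
L_1(3) = (6)·(2)/[(3)·(-1)] = -4
L_2(3) = (6)·(3)/[(4)·(1)] = 9/2
Sum: (-45)·(1/2) + 3·(-4) + 3·(9/2) = -21

-21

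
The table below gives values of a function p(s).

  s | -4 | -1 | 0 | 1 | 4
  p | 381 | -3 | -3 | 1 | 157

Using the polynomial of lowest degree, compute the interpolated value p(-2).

25

Evaluate each Lagrange basis at s = -2:
L_0(-2) = (-1)·(-2)·(-3)·(-6)/[(-3)·(-4)·(-5)·(-8)] = 3/40
L_1(-2) = (2)·(-2)·(-3)·(-6)/[(3)·(-1)·(-2)·(-5)] = 12/5
L_2(-2) = (2)·(-1)·(-3)·(-6)/[(4)·(1)·(-1)·(-4)] = -9/4
L_3(-2) = (2)·(-1)·(-2)·(-6)/[(5)·(2)·(1)·(-3)] = 4/5
L_4(-2) = (2)·(-1)·(-2)·(-3)/[(8)·(5)·(4)·(3)] = -1/40
Sum: 381·(3/40) + (-3)·(12/5) + (-3)·(-9/4) + 1·(4/5) + 157·(-1/40) = 25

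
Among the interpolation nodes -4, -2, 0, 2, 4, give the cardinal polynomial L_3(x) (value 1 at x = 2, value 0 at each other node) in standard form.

L_3(x) = -(1/96)x^4 - (1/48)x^3 + (1/6)x^2 + (1/3)x

L_3(x) = (x + 4)(x + 2)x(x - 4) / [(6)·(4)·(2)·(-2)]
       = (x^4 + 2x^3 - 16x^2 - 32x) / (-96)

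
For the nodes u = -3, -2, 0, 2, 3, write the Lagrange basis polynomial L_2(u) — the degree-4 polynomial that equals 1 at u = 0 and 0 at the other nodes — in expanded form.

L_2(u) = (1/36)u^4 - (13/36)u^2 + 1

L_2(u) = (u + 3)(u + 2)(u - 2)(u - 3) / [(3)·(2)·(-2)·(-3)]
       = (u^4 - 13u^2 + 36) / (36)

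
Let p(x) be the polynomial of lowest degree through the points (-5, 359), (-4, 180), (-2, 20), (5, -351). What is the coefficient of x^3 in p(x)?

Build the Lagrange basis polynomials:
L_0(x) = (x + 4)(x + 2)(x - 5) / [-30] = -(1/30)x^3 - (1/30)x^2 + (11/15)x + 4/3
L_1(x) = (x + 5)(x + 2)(x - 5) / [18] = (1/18)x^3 + (1/9)x^2 - (25/18)x - 25/9
L_2(x) = (x + 5)(x + 4)(x - 5) / [-42] = -(1/42)x^3 - (2/21)x^2 + (25/42)x + 50/21
L_3(x) = (x + 5)(x + 4)(x + 2) / [630] = (1/630)x^3 + (11/630)x^2 + (19/315)x + 4/63
p(x) = 359·L_0 + 180·L_1 + 20·L_2 + (-351)·L_3
Only the coefficient of x^3 is needed; take it from each L_i and combine:
359·(-1/30) + 180·(1/18) + 20·(-1/42) + (-351)·(1/630) = -3

-3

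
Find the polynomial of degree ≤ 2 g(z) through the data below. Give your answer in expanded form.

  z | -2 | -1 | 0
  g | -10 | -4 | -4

Build the Lagrange basis polynomials:
L_0(z) = (z + 1)z / [2] = (1/2)z^2 + (1/2)z
L_1(z) = (z + 2)z / [-1] = -z^2 - 2z
L_2(z) = (z + 2)(z + 1) / [2] = (1/2)z^2 + (3/2)z + 1
g(z) = (-10)·L_0 + (-4)·L_1 + (-4)·L_2
  (-10)·L_0(z) = -5z^2 - 5z
  (-4)·L_1(z) = 4z^2 + 8z
  (-4)·L_2(z) = -2z^2 - 6z - 4
Adding term by term: -3z^2 - 3z - 4

g(z) = -3z^2 - 3z - 4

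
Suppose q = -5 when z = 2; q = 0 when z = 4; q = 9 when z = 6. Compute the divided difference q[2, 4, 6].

1/2

q[2,4] = (0 - (-5)) / (4 - 2) = 5/2
q[4,6] = (9 - 0) / (6 - 4) = 9/2
q[2,4,6] = (9/2 - 5/2) / (6 - 2) = 1/2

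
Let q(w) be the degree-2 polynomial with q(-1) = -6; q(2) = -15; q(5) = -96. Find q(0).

-1

Using Newton's divided-difference form:
q[-1,2] = (-15 - (-6)) / (2 - (-1)) = -3
q[2,5] = (-96 - (-15)) / (5 - 2) = -27
q[-1,2,5] = (-27 - (-3)) / (5 - (-1)) = -4
q(0) = -6 + (-3)·(1) + (-4)·(1)·(-2) = -1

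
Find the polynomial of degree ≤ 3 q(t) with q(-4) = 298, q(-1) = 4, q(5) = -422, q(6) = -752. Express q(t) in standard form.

q(t) = -4t^3 + 3t^2 + t - 2

Build the Lagrange basis polynomials:
L_0(t) = (t + 1)(t - 5)(t - 6) / [-270] = -(1/270)t^3 + (1/27)t^2 - (19/270)t - 1/9
L_1(t) = (t + 4)(t - 5)(t - 6) / [126] = (1/126)t^3 - (1/18)t^2 - (1/9)t + 20/21
L_2(t) = (t + 4)(t + 1)(t - 6) / [-54] = -(1/54)t^3 + (1/54)t^2 + (13/27)t + 4/9
L_3(t) = (t + 4)(t + 1)(t - 5) / [70] = (1/70)t^3 - (3/10)t - 2/7
q(t) = 298·L_0 + 4·L_1 + (-422)·L_2 + (-752)·L_3
  298·L_0(t) = -(149/135)t^3 + (298/27)t^2 - (2831/135)t - 298/9
  4·L_1(t) = (2/63)t^3 - (2/9)t^2 - (4/9)t + 80/21
  (-422)·L_2(t) = (211/27)t^3 - (211/27)t^2 - (5486/27)t - 1688/9
  (-752)·L_3(t) = -(376/35)t^3 + (1128/5)t + 1504/7
Adding term by term: -4t^3 + 3t^2 + t - 2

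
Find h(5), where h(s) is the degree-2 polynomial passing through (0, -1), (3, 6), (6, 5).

L_0(5) = (2)·(-1)/[(-3)·(-6)] = -1/9
L_1(5) = (5)·(-1)/[(3)·(-3)] = 5/9
L_2(5) = (5)·(2)/[(6)·(3)] = 5/9
Sum: (-1)·(-1/9) + 6·(5/9) + 5·(5/9) = 56/9

56/9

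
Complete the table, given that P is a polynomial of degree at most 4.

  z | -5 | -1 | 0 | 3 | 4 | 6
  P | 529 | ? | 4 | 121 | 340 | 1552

5

The 5 known values determine P uniquely (degree ≤ 4).
Evaluate each Lagrange basis at z = -1:
L_0(-1) = (-1)·(-4)·(-5)·(-7)/[(-5)·(-8)·(-9)·(-11)] = 7/198
L_1(-1) = (4)·(-4)·(-5)·(-7)/[(5)·(-3)·(-4)·(-6)] = 14/9
L_2(-1) = (4)·(-1)·(-5)·(-7)/[(8)·(3)·(-1)·(-3)] = -35/18
L_3(-1) = (4)·(-1)·(-4)·(-7)/[(9)·(4)·(1)·(-2)] = 14/9
L_4(-1) = (4)·(-1)·(-4)·(-5)/[(11)·(6)·(3)·(2)] = -20/99
Sum: 529·(7/198) + 4·(14/9) + 121·(-35/18) + 340·(14/9) + 1552·(-20/99) = 5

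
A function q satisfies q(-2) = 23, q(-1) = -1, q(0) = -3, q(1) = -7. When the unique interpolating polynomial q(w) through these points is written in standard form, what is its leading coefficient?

L_0(w) = (w + 1)w(w - 1) / [-6] = -(1/6)w^3 + (1/6)w
L_1(w) = (w + 2)w(w - 1) / [2] = (1/2)w^3 + (1/2)w^2 - w
L_2(w) = (w + 2)(w + 1)(w - 1) / [-2] = -(1/2)w^3 - w^2 + (1/2)w + 1
L_3(w) = (w + 2)(w + 1)w / [6] = (1/6)w^3 + (1/2)w^2 + (1/3)w
q(w) = 23·L_0 + (-1)·L_1 + (-3)·L_2 + (-7)·L_3
Only the coefficient of w^3 is needed; take it from each L_i and combine:
23·(-1/6) + (-1)·(1/2) + (-3)·(-1/2) + (-7)·(1/6) = -4

-4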